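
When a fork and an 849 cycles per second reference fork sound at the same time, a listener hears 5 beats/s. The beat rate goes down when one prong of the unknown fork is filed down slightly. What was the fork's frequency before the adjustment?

|f − 849| = 5, so the fork was at either 844 Hz or 854 Hz.
Filing a prong removes mass and raises the fork's frequency; the adjustment raises the fork's frequency.
The beat rate fell, so the adjustment moved the fork toward 849 Hz — it must have started below the reference.

844 Hz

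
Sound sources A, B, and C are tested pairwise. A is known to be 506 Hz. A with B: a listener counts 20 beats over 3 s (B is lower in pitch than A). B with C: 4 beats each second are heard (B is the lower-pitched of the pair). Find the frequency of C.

503.3333 Hz

A–B: Beat frequency = 20/3 = 6.6667 Hz.
B is below A, so f_B = 506 − 6.6667 = 499.3333 Hz.
C is above B, so f_C = 499.3333 + 4 = 503.3333 Hz.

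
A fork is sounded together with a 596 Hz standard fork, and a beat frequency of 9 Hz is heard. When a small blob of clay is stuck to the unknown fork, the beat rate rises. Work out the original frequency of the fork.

587 Hz

|f − 596| = 9, so the fork was at either 587 Hz or 605 Hz.
Adding mass to a fork lowers its frequency; the adjustment lowers the fork's frequency.
The beat rate rose, so the adjustment moved the fork further from 596 Hz — it was already below the reference.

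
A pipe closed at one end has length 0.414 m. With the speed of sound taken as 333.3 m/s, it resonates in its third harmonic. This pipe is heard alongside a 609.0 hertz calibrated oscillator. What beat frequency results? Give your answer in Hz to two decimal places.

Closed pipe (odd harmonics): f_n = n·v/(4L) = 3·333.3/(4·0.414) = 603.8043 Hz.
f_beat = |603.8043 − 609.0| = 5.20 Hz.

5.20 Hz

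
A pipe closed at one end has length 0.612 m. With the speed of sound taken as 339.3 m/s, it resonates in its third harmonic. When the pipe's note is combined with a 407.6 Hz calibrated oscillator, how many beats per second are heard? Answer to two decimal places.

8.21 Hz

Closed pipe (odd harmonics): f_n = n·v/(4L) = 3·339.3/(4·0.612) = 415.8088 Hz.
f_beat = |415.8088 − 407.6| = 8.21 Hz.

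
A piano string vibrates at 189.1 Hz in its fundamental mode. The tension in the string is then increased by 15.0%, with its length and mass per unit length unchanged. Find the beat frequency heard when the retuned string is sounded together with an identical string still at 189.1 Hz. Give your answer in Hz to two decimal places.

13.69 Hz

For a string, f ∝ √T, so the new frequency is 189.1·√1.150 = 202.7872 Hz.
f_beat = |202.7872 − 189.1| = 13.69 Hz.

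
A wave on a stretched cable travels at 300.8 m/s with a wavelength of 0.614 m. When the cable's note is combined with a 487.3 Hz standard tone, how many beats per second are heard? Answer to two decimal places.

2.60 Hz

Source frequency f = v/λ = 300.8/0.614 = 489.9023 Hz.
f_beat = |489.9023 − 487.3| = 2.60 Hz.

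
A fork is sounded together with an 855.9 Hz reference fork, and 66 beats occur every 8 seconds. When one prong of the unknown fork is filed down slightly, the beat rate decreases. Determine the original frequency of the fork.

Beat frequency = 66/8 = 8.25 Hz.
|f − 855.9| = 8.25, so the fork was at either 847.65 Hz or 864.15 Hz.
Filing a prong removes mass and raises the fork's frequency; the adjustment raises the fork's frequency.
The beat rate fell, so the adjustment moved the fork toward 855.9 Hz — it must have started below the reference.

847.65 Hz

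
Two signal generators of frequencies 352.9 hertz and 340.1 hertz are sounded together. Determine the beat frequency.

12.8 Hz

Beats arise from superposition of two nearby frequencies; the beat rate is |f₁ − f₂|.
|352.9 − 340.1| = 12.8 Hz.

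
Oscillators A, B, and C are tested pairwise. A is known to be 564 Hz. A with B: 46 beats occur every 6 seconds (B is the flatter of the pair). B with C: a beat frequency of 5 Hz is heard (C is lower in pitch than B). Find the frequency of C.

A–B: Beat frequency = 46/6 = 7.6667 Hz.
B is below A, so f_B = 564 − 7.6667 = 556.3333 Hz.
C is below B, so f_C = 556.3333 − 5 = 551.3333 Hz.

551.3333 Hz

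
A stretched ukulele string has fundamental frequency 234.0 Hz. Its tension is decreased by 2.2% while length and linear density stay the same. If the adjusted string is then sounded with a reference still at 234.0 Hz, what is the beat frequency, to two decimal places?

2.59 Hz

For a string, f ∝ √T, so the new frequency is 234.0·√0.978 = 231.4117 Hz.
f_beat = |231.4117 − 234.0| = 2.59 Hz.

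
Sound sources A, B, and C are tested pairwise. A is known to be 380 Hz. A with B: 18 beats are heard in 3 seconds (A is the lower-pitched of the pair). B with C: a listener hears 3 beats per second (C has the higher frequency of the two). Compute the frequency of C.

389 Hz

A–B: Beat frequency = 18/3 = 6 Hz.
B is above A, so f_B = 380 + 6 = 386 Hz.
C is above B, so f_C = 386 + 3 = 389 Hz.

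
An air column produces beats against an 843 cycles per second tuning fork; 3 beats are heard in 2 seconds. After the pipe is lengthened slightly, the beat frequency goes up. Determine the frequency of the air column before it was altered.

Beat frequency = 3/2 = 1.5 Hz.
|f − 843| = 1.5, so the air column was at either 841.5 Hz or 844.5 Hz.
A longer pipe has a lower fundamental; the adjustment lowers the air column's frequency.
The beat rate rose, so the adjustment moved the air column further from 843 Hz — it was already below the reference.

841.5 Hz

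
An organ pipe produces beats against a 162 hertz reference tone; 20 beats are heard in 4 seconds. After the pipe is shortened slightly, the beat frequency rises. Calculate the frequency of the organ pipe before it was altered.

167 Hz

Beat frequency = 20/4 = 5 Hz.
|f − 162| = 5, so the organ pipe was at either 157 Hz or 167 Hz.
A shorter pipe has a higher fundamental; the adjustment raises the organ pipe's frequency.
The beat rate rose, so the adjustment moved the organ pipe further from 162 Hz — it was already above the reference.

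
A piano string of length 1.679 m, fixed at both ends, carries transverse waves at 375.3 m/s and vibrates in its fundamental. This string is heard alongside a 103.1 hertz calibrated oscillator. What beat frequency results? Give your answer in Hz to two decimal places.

For a string fixed at both ends, f_n = n·v/(2L) = 1·375.3/(2·1.679) = 111.7630 Hz.
f_beat = |111.7630 − 103.1| = 8.66 Hz.

8.66 Hz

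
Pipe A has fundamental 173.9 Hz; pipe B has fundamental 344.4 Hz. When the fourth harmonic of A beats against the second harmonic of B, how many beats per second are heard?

6.8 Hz

Fourth harmonic of the first: 4·173.9 = 695.6 Hz.
Second harmonic of the second: 2·344.4 = 688.8 Hz.
f_beat = |695.6 − 688.8| = 6.8 Hz.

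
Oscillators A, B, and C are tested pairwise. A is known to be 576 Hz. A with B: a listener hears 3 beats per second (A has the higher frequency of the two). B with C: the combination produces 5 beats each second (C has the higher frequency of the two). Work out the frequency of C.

B is below A, so f_B = 576 − 3 = 573 Hz.
C is above B, so f_C = 573 + 5 = 578 Hz.

578 Hz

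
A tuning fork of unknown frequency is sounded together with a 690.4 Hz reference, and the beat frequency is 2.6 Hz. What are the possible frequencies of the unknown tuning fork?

687.8 Hz or 693 Hz

|f − 690.4| = 2.6, so f = 690.4 ± 2.6.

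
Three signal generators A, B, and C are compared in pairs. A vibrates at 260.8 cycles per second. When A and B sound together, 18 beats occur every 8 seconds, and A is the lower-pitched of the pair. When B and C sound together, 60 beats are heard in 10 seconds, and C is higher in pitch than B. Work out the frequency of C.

269.05 Hz

A–B: Beat frequency = 18/8 = 2.25 Hz.
B is above A, so f_B = 260.8 + 2.25 = 263.05 Hz.
B–C: Beat frequency = 60/10 = 6 Hz.
C is above B, so f_C = 263.05 + 6 = 269.05 Hz.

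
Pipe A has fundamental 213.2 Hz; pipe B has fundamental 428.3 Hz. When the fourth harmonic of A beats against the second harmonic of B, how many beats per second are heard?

3.8 Hz

Fourth harmonic of the first: 4·213.2 = 852.8 Hz.
Second harmonic of the second: 2·428.3 = 856.6 Hz.
f_beat = |852.8 − 856.6| = 3.8 Hz.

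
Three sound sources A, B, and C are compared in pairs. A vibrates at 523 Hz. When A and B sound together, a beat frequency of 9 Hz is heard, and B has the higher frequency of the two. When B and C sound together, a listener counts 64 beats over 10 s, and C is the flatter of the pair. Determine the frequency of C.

525.6 Hz

B is above A, so f_B = 523 + 9 = 532 Hz.
B–C: Beat frequency = 64/10 = 6.4 Hz.
C is below B, so f_C = 532 − 6.4 = 525.6 Hz.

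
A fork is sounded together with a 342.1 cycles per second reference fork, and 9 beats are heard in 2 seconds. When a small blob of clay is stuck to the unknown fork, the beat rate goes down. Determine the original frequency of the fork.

346.6 Hz

Beat frequency = 9/2 = 4.5 Hz.
|f − 342.1| = 4.5, so the fork was at either 337.6 Hz or 346.6 Hz.
Adding mass to a fork lowers its frequency; the adjustment lowers the fork's frequency.
The beat rate fell, so the adjustment moved the fork toward 342.1 Hz — it must have started above the reference.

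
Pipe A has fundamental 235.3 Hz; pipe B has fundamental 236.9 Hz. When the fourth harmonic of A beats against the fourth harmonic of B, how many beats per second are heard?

6.4 Hz

Fourth harmonic of the first: 4·235.3 = 941.2 Hz.
Fourth harmonic of the second: 4·236.9 = 947.6 Hz.
f_beat = |941.2 − 947.6| = 6.4 Hz.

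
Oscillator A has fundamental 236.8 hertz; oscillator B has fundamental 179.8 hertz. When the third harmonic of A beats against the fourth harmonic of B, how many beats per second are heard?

8.8 Hz

Third harmonic of the first: 3·236.8 = 710.4 Hz.
Fourth harmonic of the second: 4·179.8 = 719.2 Hz.
f_beat = |710.4 − 719.2| = 8.8 Hz.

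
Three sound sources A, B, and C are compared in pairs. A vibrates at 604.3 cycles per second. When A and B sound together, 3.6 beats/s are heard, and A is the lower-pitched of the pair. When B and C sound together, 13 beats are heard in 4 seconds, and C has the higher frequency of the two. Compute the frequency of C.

B is above A, so f_B = 604.3 + 3.6 = 607.9 Hz.
B–C: Beat frequency = 13/4 = 3.25 Hz.
C is above B, so f_C = 607.9 + 3.25 = 611.15 Hz.

611.15 Hz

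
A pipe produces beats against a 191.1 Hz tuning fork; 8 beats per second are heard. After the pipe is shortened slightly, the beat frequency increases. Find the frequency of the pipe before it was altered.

|f − 191.1| = 8, so the pipe was at either 183.1 Hz or 199.1 Hz.
A shorter pipe has a higher fundamental; the adjustment raises the pipe's frequency.
The beat rate rose, so the adjustment moved the pipe further from 191.1 Hz — it was already above the reference.

199.1 Hz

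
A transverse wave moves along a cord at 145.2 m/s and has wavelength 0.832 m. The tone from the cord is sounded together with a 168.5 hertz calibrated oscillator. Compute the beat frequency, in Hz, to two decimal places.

Source frequency f = v/λ = 145.2/0.832 = 174.5192 Hz.
f_beat = |174.5192 − 168.5| = 6.02 Hz.

6.02 Hz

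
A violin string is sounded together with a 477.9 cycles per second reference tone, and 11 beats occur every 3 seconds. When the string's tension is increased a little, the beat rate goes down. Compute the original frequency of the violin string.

474.2333 Hz

Beat frequency = 11/3 = 3.6667 Hz.
|f − 477.9| = 3.6667, so the violin string was at either 474.2333 Hz or 481.5667 Hz.
Higher tension means higher frequency; the adjustment raises the violin string's frequency.
The beat rate fell, so the adjustment moved the violin string toward 477.9 Hz — it must have started below the reference.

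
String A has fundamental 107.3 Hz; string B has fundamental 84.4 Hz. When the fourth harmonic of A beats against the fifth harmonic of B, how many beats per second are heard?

Fourth harmonic of the first: 4·107.3 = 429.2 Hz.
Fifth harmonic of the second: 5·84.4 = 422.0 Hz.
f_beat = |429.2 − 422.0| = 7.2 Hz.

7.2 Hz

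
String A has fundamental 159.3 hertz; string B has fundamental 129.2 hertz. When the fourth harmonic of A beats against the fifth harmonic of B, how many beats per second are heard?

Fourth harmonic of the first: 4·159.3 = 637.2 Hz.
Fifth harmonic of the second: 5·129.2 = 646.0 Hz.
f_beat = |637.2 − 646.0| = 8.8 Hz.

8.8 Hz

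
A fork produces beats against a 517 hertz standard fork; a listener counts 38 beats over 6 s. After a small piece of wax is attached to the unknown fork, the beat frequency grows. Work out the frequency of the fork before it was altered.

510.6667 Hz

Beat frequency = 38/6 = 6.3333 Hz.
|f − 517| = 6.3333, so the fork was at either 510.6667 Hz or 523.3333 Hz.
Loading a fork with wax lowers its frequency; the adjustment lowers the fork's frequency.
The beat rate rose, so the adjustment moved the fork further from 517 Hz — it was already below the reference.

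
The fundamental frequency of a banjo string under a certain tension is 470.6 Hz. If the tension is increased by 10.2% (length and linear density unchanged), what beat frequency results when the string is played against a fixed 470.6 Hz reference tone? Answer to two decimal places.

For a string, f ∝ √T, so the new frequency is 470.6·√1.102 = 494.0179 Hz.
f_beat = |494.0179 − 470.6| = 23.42 Hz.

23.42 Hz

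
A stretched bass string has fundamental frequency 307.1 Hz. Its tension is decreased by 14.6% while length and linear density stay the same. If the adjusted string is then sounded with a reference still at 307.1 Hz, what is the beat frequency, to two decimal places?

For a string, f ∝ √T, so the new frequency is 307.1·√0.854 = 283.7976 Hz.
f_beat = |283.7976 − 307.1| = 23.30 Hz.

23.30 Hz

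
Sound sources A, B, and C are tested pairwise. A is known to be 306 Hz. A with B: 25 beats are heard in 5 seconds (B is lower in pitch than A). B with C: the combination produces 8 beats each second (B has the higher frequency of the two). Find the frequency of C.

293 Hz

A–B: Beat frequency = 25/5 = 5 Hz.
B is below A, so f_B = 306 − 5 = 301 Hz.
C is below B, so f_C = 301 − 8 = 293 Hz.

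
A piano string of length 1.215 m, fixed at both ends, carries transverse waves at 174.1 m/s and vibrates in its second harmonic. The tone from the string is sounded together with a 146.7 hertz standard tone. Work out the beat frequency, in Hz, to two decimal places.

For a string fixed at both ends, f_n = n·v/(2L) = 2·174.1/(2·1.215) = 143.2922 Hz.
f_beat = |143.2922 − 146.7| = 3.41 Hz.

3.41 Hz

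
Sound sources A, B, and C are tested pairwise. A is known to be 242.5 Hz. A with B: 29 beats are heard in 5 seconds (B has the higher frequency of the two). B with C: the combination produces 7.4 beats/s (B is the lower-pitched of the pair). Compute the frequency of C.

255.7 Hz

A–B: Beat frequency = 29/5 = 5.8 Hz.
B is above A, so f_B = 242.5 + 5.8 = 248.3 Hz.
C is above B, so f_C = 248.3 + 7.4 = 255.7 Hz.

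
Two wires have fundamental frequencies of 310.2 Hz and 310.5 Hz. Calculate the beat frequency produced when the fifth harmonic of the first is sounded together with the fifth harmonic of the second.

Fifth harmonic of the first: 5·310.2 = 1551.0 Hz.
Fifth harmonic of the second: 5·310.5 = 1552.5 Hz.
f_beat = |1551.0 − 1552.5| = 1.5 Hz.

1.5 Hz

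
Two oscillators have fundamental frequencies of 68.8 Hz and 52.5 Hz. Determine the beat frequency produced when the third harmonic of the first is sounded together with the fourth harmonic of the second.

Third harmonic of the first: 3·68.8 = 206.4 Hz.
Fourth harmonic of the second: 4·52.5 = 210.0 Hz.
f_beat = |206.4 − 210.0| = 3.6 Hz.

3.6 Hz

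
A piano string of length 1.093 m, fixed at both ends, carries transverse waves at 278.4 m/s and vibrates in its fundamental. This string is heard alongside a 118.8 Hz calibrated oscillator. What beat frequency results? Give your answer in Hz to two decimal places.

For a string fixed at both ends, f_n = n·v/(2L) = 1·278.4/(2·1.093) = 127.3559 Hz.
f_beat = |127.3559 − 118.8| = 8.56 Hz.

8.56 Hz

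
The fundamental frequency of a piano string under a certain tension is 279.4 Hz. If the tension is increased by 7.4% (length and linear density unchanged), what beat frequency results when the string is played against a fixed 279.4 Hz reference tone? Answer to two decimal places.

For a string, f ∝ √T, so the new frequency is 279.4·√1.074 = 289.5533 Hz.
f_beat = |289.5533 − 279.4| = 10.15 Hz.

10.15 Hz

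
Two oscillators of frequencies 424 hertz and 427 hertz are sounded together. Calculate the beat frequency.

3 Hz

f_beat = |f₁ − f₂|.
|424 − 427| = 3 Hz.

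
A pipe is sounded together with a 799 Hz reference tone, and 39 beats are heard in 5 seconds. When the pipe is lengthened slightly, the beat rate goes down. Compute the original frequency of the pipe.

Beat frequency = 39/5 = 7.8 Hz.
|f − 799| = 7.8, so the pipe was at either 791.2 Hz or 806.8 Hz.
A longer pipe has a lower fundamental; the adjustment lowers the pipe's frequency.
The beat rate fell, so the adjustment moved the pipe toward 799 Hz — it must have started above the reference.

806.8 Hz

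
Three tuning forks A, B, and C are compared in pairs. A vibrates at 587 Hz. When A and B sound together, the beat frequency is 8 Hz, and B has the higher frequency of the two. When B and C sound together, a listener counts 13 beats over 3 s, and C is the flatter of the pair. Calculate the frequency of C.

590.6667 Hz

B is above A, so f_B = 587 + 8 = 595 Hz.
B–C: Beat frequency = 13/3 = 4.3333 Hz.
C is below B, so f_C = 595 − 4.3333 = 590.6667 Hz.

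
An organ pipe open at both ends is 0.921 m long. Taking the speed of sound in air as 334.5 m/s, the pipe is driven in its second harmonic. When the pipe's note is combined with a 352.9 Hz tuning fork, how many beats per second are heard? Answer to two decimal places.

10.29 Hz

Open pipe: f_n = n·v/(2L) = 2·334.5/(2·0.921) = 363.1922 Hz.
f_beat = |363.1922 − 352.9| = 10.29 Hz.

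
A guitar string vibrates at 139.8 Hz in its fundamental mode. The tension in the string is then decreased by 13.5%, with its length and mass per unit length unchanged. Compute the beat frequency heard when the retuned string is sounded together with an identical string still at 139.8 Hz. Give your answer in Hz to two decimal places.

For a string, f ∝ √T, so the new frequency is 139.8·√0.865 = 130.0215 Hz.
f_beat = |130.0215 − 139.8| = 9.78 Hz.

9.78 Hz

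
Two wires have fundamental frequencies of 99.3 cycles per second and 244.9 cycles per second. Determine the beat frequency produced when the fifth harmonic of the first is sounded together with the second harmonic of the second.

6.7 Hz

Fifth harmonic of the first: 5·99.3 = 496.5 Hz.
Second harmonic of the second: 2·244.9 = 489.8 Hz.
f_beat = |496.5 − 489.8| = 6.7 Hz.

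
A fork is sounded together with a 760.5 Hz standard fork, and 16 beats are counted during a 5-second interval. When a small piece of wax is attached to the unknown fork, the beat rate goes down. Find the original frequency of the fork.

Beat frequency = 16/5 = 3.2 Hz.
|f − 760.5| = 3.2, so the fork was at either 757.3 Hz or 763.7 Hz.
Loading a fork with wax lowers its frequency; the adjustment lowers the fork's frequency.
The beat rate fell, so the adjustment moved the fork toward 760.5 Hz — it must have started above the reference.

763.7 Hz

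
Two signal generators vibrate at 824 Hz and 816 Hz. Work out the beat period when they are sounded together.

f_beat = |824 − 816| = 8 Hz.
Beat period T = 1 / f_beat = 1 / 8 s.

0.125 s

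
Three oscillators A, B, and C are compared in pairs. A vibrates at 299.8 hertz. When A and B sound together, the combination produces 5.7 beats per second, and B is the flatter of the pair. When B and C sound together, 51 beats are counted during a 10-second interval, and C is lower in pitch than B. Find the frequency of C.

289 Hz

B is below A, so f_B = 299.8 − 5.7 = 294.1 Hz.
B–C: Beat frequency = 51/10 = 5.1 Hz.
C is below B, so f_C = 294.1 − 5.1 = 289 Hz.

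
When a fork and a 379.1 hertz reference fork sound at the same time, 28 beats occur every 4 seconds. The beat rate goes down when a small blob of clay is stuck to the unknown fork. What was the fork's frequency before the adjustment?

Beat frequency = 28/4 = 7 Hz.
|f − 379.1| = 7, so the fork was at either 372.1 Hz or 386.1 Hz.
Adding mass to a fork lowers its frequency; the adjustment lowers the fork's frequency.
The beat rate fell, so the adjustment moved the fork toward 379.1 Hz — it must have started above the reference.

386.1 Hz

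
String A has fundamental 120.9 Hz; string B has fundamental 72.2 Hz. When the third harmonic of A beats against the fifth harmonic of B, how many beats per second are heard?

Third harmonic of the first: 3·120.9 = 362.7 Hz.
Fifth harmonic of the second: 5·72.2 = 361.0 Hz.
f_beat = |362.7 − 361.0| = 1.7 Hz.

1.7 Hz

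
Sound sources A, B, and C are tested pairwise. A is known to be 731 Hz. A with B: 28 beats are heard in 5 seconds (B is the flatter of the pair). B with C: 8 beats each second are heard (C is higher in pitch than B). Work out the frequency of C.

A–B: Beat frequency = 28/5 = 5.6 Hz.
B is below A, so f_B = 731 − 5.6 = 725.4 Hz.
C is above B, so f_C = 725.4 + 8 = 733.4 Hz.

733.4 Hz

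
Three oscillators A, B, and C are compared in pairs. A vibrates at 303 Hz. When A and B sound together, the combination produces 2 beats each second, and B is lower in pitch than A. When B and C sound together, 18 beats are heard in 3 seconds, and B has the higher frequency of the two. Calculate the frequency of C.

B is below A, so f_B = 303 − 2 = 301 Hz.
B–C: Beat frequency = 18/3 = 6 Hz.
C is below B, so f_C = 301 − 6 = 295 Hz.

295 Hz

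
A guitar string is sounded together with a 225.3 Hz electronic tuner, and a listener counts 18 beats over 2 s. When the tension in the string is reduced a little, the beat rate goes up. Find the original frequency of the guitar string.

216.3 Hz

Beat frequency = 18/2 = 9 Hz.
|f − 225.3| = 9, so the guitar string was at either 216.3 Hz or 234.3 Hz.
Lower tension means lower frequency; the adjustment lowers the guitar string's frequency.
The beat rate rose, so the adjustment moved the guitar string further from 225.3 Hz — it was already below the reference.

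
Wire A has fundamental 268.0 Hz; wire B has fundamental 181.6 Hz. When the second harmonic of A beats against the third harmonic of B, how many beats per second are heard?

8.8 Hz

Second harmonic of the first: 2·268.0 = 536.0 Hz.
Third harmonic of the second: 3·181.6 = 544.8 Hz.
f_beat = |536.0 − 544.8| = 8.8 Hz.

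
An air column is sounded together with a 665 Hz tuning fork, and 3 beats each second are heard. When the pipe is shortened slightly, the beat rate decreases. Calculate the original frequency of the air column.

|f − 665| = 3, so the air column was at either 662 Hz or 668 Hz.
A shorter pipe has a higher fundamental; the adjustment raises the air column's frequency.
The beat rate fell, so the adjustment moved the air column toward 665 Hz — it must have started below the reference.

662 Hz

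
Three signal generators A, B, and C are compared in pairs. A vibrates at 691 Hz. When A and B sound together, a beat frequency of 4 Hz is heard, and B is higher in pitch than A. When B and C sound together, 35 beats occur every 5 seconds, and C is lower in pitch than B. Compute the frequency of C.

688 Hz

B is above A, so f_B = 691 + 4 = 695 Hz.
B–C: Beat frequency = 35/5 = 7 Hz.
C is below B, so f_C = 695 − 7 = 688 Hz.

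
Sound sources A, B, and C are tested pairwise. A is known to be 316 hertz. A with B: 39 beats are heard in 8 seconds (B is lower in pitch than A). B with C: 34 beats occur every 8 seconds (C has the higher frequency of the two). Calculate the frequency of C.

315.375 Hz

A–B: Beat frequency = 39/8 = 4.875 Hz.
B is below A, so f_B = 316 − 4.875 = 311.125 Hz.
B–C: Beat frequency = 34/8 = 4.25 Hz.
C is above B, so f_C = 311.125 + 4.25 = 315.375 Hz.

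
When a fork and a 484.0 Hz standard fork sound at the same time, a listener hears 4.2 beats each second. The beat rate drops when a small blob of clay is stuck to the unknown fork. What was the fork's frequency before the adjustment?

488.2 Hz

|f − 484.0| = 4.2, so the fork was at either 479.8 Hz or 488.2 Hz.
Adding mass to a fork lowers its frequency; the adjustment lowers the fork's frequency.
The beat rate fell, so the adjustment moved the fork toward 484.0 Hz — it must have started above the reference.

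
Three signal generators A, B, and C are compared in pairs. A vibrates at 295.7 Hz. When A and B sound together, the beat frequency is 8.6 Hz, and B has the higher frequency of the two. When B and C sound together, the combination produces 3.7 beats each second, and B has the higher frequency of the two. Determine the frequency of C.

300.6 Hz

B is above A, so f_B = 295.7 + 8.6 = 304.3 Hz.
C is below B, so f_C = 304.3 − 3.7 = 300.6 Hz.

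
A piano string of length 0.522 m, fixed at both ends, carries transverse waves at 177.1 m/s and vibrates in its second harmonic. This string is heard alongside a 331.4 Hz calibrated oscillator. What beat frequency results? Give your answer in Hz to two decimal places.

For a string fixed at both ends, f_n = n·v/(2L) = 2·177.1/(2·0.522) = 339.2720 Hz.
f_beat = |339.2720 − 331.4| = 7.87 Hz.

7.87 Hz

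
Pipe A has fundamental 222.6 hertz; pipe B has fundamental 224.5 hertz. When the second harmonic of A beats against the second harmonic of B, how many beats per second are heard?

3.8 Hz

Second harmonic of the first: 2·222.6 = 445.2 Hz.
Second harmonic of the second: 2·224.5 = 449.0 Hz.
f_beat = |445.2 − 449.0| = 3.8 Hz.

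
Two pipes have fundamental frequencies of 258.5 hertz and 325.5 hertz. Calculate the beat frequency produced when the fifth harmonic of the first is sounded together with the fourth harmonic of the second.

Fifth harmonic of the first: 5·258.5 = 1292.5 Hz.
Fourth harmonic of the second: 4·325.5 = 1302.0 Hz.
f_beat = |1292.5 − 1302.0| = 9.5 Hz.

9.5 Hz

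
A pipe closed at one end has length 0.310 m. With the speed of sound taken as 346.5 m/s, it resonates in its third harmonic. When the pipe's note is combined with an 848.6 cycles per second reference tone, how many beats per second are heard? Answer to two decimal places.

Closed pipe (odd harmonics): f_n = n·v/(4L) = 3·346.5/(4·0.310) = 838.3065 Hz.
f_beat = |838.3065 − 848.6| = 10.29 Hz.

10.29 Hz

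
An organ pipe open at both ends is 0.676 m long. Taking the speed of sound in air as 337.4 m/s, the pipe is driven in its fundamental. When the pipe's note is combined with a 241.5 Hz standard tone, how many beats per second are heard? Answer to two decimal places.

Open pipe: f_n = n·v/(2L) = 1·337.4/(2·0.676) = 249.5562 Hz.
f_beat = |249.5562 − 241.5| = 8.06 Hz.

8.06 Hz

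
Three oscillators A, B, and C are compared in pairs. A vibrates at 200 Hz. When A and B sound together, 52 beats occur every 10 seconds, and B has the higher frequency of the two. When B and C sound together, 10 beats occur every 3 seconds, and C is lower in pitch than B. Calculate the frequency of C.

201.8667 Hz

A–B: Beat frequency = 52/10 = 5.2 Hz.
B is above A, so f_B = 200 + 5.2 = 205.2 Hz.
B–C: Beat frequency = 10/3 = 3.3333 Hz.
C is below B, so f_C = 205.2 − 3.3333 = 201.8667 Hz.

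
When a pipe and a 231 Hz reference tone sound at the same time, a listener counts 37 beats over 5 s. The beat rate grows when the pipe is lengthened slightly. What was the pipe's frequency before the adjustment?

223.6 Hz

Beat frequency = 37/5 = 7.4 Hz.
|f − 231| = 7.4, so the pipe was at either 223.6 Hz or 238.4 Hz.
A longer pipe has a lower fundamental; the adjustment lowers the pipe's frequency.
The beat rate rose, so the adjustment moved the pipe further from 231 Hz — it was already below the reference.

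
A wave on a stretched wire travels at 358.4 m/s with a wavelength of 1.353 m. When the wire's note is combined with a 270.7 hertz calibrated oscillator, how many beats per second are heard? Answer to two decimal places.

5.81 Hz

Source frequency f = v/λ = 358.4/1.353 = 264.8928 Hz.
f_beat = |264.8928 − 270.7| = 5.81 Hz.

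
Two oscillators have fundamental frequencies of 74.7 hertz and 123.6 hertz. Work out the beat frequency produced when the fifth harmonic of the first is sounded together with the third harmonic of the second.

2.7 Hz

Fifth harmonic of the first: 5·74.7 = 373.5 Hz.
Third harmonic of the second: 3·123.6 = 370.8 Hz.
f_beat = |373.5 − 370.8| = 2.7 Hz.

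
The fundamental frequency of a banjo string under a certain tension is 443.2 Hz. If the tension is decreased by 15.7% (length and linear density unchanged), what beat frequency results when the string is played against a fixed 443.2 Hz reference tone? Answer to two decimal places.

36.28 Hz

For a string, f ∝ √T, so the new frequency is 443.2·√0.843 = 406.9242 Hz.
f_beat = |406.9242 − 443.2| = 36.28 Hz.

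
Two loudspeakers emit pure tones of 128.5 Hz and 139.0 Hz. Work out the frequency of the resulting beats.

The beat frequency equals the magnitude of the frequency difference.
|128.5 − 139.0| = 10.5 Hz.

10.5 Hz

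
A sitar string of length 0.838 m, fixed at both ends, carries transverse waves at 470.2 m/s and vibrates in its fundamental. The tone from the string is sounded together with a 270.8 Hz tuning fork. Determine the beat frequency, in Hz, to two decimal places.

9.75 Hz

For a string fixed at both ends, f_n = n·v/(2L) = 1·470.2/(2·0.838) = 280.5489 Hz.
f_beat = |280.5489 − 270.8| = 9.75 Hz.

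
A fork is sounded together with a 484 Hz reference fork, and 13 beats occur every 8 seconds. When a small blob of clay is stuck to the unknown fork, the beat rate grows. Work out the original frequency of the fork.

482.375 Hz

Beat frequency = 13/8 = 1.625 Hz.
|f − 484| = 1.625, so the fork was at either 482.375 Hz or 485.625 Hz.
Adding mass to a fork lowers its frequency; the adjustment lowers the fork's frequency.
The beat rate rose, so the adjustment moved the fork further from 484 Hz — it was already below the reference.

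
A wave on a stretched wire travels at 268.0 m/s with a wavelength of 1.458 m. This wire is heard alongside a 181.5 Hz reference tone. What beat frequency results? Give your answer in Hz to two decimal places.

2.31 Hz

Source frequency f = v/λ = 268.0/1.458 = 183.8134 Hz.
f_beat = |183.8134 − 181.5| = 2.31 Hz.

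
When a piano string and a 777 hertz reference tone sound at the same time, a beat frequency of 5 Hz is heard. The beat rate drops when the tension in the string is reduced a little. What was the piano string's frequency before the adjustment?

|f − 777| = 5, so the piano string was at either 772 Hz or 782 Hz.
Lower tension means lower frequency; the adjustment lowers the piano string's frequency.
The beat rate fell, so the adjustment moved the piano string toward 777 Hz — it must have started above the reference.

782 Hz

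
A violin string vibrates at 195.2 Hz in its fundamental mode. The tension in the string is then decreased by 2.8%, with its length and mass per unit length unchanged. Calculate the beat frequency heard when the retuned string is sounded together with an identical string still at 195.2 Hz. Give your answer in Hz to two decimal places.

For a string, f ∝ √T, so the new frequency is 195.2·√0.972 = 192.4478 Hz.
f_beat = |192.4478 − 195.2| = 2.75 Hz.

2.75 Hz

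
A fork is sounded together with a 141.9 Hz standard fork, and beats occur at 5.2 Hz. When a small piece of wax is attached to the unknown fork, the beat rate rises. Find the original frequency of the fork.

136.7 Hz

|f − 141.9| = 5.2, so the fork was at either 136.7 Hz or 147.1 Hz.
Loading a fork with wax lowers its frequency; the adjustment lowers the fork's frequency.
The beat rate rose, so the adjustment moved the fork further from 141.9 Hz — it was already below the reference.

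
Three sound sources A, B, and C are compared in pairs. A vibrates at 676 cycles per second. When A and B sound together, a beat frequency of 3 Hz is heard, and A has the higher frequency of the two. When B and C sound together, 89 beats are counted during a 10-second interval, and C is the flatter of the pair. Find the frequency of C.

B is below A, so f_B = 676 − 3 = 673 Hz.
B–C: Beat frequency = 89/10 = 8.9 Hz.
C is below B, so f_C = 673 − 8.9 = 664.1 Hz.

664.1 Hz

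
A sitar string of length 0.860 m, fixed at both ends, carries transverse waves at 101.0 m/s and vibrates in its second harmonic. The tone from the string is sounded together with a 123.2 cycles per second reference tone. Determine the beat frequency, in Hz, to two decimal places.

For a string fixed at both ends, f_n = n·v/(2L) = 2·101.0/(2·0.860) = 117.4419 Hz.
f_beat = |117.4419 − 123.2| = 5.76 Hz.

5.76 Hz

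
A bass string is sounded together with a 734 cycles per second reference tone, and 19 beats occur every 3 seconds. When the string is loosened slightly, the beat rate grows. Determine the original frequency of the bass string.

Beat frequency = 19/3 = 6.3333 Hz.
|f − 734| = 6.3333, so the bass string was at either 727.6667 Hz or 740.3333 Hz.
Reducing tension lowers a string's frequency; the adjustment lowers the bass string's frequency.
The beat rate rose, so the adjustment moved the bass string further from 734 Hz — it was already below the reference.

727.6667 Hz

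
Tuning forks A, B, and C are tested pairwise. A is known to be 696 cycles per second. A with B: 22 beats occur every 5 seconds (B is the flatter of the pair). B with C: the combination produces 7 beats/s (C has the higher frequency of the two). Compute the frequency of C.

698.6 Hz

A–B: Beat frequency = 22/5 = 4.4 Hz.
B is below A, so f_B = 696 − 4.4 = 691.6 Hz.
C is above B, so f_C = 691.6 + 7 = 698.6 Hz.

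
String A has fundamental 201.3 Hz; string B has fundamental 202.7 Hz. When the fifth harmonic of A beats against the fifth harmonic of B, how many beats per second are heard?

7.0 Hz

Fifth harmonic of the first: 5·201.3 = 1006.5 Hz.
Fifth harmonic of the second: 5·202.7 = 1013.5 Hz.
f_beat = |1006.5 − 1013.5| = 7.0 Hz.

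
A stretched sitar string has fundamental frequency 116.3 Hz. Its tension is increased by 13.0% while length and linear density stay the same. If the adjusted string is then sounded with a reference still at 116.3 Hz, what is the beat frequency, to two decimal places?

7.33 Hz

For a string, f ∝ √T, so the new frequency is 116.3·√1.130 = 123.6286 Hz.
f_beat = |123.6286 − 116.3| = 7.33 Hz.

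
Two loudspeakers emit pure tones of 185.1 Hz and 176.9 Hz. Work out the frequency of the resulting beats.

The beat frequency equals the magnitude of the frequency difference.
|185.1 − 176.9| = 8.2 Hz.

8.2 Hz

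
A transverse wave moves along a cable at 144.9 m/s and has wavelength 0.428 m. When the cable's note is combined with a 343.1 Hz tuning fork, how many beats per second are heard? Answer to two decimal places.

4.55 Hz

Source frequency f = v/λ = 144.9/0.428 = 338.5514 Hz.
f_beat = |338.5514 − 343.1| = 4.55 Hz.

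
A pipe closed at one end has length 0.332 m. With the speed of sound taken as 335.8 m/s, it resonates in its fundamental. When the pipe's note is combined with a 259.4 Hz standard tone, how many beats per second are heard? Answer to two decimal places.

Closed pipe (odd harmonics): f_n = n·v/(4L) = 1·335.8/(4·0.332) = 252.8614 Hz.
f_beat = |252.8614 − 259.4| = 6.54 Hz.

6.54 Hz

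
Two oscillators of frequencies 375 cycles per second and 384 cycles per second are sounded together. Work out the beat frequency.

9 Hz

f_beat = |f₁ − f₂|.
|375 − 384| = 9 Hz.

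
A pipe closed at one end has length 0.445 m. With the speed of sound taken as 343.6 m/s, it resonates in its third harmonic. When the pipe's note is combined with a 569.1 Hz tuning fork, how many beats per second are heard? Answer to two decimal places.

Closed pipe (odd harmonics): f_n = n·v/(4L) = 3·343.6/(4·0.445) = 579.1011 Hz.
f_beat = |579.1011 − 569.1| = 10.00 Hz.

10.00 Hz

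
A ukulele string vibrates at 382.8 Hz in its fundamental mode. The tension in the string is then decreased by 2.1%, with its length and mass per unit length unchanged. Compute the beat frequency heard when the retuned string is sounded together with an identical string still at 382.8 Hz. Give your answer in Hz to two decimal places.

For a string, f ∝ √T, so the new frequency is 382.8·√0.979 = 378.7593 Hz.
f_beat = |378.7593 − 382.8| = 4.04 Hz.

4.04 Hz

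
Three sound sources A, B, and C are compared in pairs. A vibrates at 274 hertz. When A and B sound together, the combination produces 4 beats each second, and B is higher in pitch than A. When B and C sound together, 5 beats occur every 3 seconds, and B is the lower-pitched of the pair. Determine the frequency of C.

B is above A, so f_B = 274 + 4 = 278 Hz.
B–C: Beat frequency = 5/3 = 1.6667 Hz.
C is above B, so f_C = 278 + 1.6667 = 279.6667 Hz.

279.6667 Hz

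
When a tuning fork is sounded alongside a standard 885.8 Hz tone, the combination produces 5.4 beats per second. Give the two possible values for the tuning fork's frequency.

880.4 Hz or 891.2 Hz

|f − 885.8| = 5.4, so f = 885.8 ± 5.4.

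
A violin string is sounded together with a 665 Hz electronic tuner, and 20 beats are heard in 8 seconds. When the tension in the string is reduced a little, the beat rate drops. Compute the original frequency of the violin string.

Beat frequency = 20/8 = 2.5 Hz.
|f − 665| = 2.5, so the violin string was at either 662.5 Hz or 667.5 Hz.
Lower tension means lower frequency; the adjustment lowers the violin string's frequency.
The beat rate fell, so the adjustment moved the violin string toward 665 Hz — it must have started above the reference.

667.5 Hz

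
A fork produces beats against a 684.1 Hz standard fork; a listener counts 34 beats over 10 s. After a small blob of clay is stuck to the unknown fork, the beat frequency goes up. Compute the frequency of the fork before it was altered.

680.7 Hz

Beat frequency = 34/10 = 3.4 Hz.
|f − 684.1| = 3.4, so the fork was at either 680.7 Hz or 687.5 Hz.
Adding mass to a fork lowers its frequency; the adjustment lowers the fork's frequency.
The beat rate rose, so the adjustment moved the fork further from 684.1 Hz — it was already below the reference.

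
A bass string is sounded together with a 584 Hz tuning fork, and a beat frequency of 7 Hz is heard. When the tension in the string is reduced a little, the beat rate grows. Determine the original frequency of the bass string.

577 Hz

|f − 584| = 7, so the bass string was at either 577 Hz or 591 Hz.
Lower tension means lower frequency; the adjustment lowers the bass string's frequency.
The beat rate rose, so the adjustment moved the bass string further from 584 Hz — it was already below the reference.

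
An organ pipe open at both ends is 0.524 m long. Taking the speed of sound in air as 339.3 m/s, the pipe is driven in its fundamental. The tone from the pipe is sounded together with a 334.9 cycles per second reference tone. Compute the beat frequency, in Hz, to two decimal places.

Open pipe: f_n = n·v/(2L) = 1·339.3/(2·0.524) = 323.7595 Hz.
f_beat = |323.7595 − 334.9| = 11.14 Hz.

11.14 Hz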